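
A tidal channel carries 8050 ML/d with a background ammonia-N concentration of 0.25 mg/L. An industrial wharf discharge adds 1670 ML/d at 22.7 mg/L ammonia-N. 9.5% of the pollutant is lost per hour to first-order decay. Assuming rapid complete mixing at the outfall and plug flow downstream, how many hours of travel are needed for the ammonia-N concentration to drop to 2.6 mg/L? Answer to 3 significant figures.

Flow-weighted average: C = (8050·0.2500 + 1670·22.70) / 9720 = 39920/9720 = 4.107 mg/L.
9.5%/h lost → k = −ln(1 − 0.095) = 0.09982 h⁻¹.
4.107·exp(−k·t) = 2.6 → t = ln(4.107/2.6)/k = 16490 s = 4.580 h.

4.58 h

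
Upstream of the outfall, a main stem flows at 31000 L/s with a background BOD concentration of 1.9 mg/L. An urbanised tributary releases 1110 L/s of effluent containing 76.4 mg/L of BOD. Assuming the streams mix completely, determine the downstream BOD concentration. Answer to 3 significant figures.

4.48 mg/L

Mass balance: C = (31000·1.900 + 1110·76.40) / 32110 = 143700/32110 = 4.475 mg/L.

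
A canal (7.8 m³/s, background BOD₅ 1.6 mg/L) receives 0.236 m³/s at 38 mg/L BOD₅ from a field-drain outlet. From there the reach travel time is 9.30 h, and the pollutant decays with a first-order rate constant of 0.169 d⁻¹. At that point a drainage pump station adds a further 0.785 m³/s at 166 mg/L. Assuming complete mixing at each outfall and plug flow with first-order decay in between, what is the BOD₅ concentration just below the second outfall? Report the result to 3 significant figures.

After mixing, C = (7.800·1.600 + 0.2360·38.00) / 8.036 = 21.45/8.036 = 2.669 mg/L; combined flow 8.036 m³/s.
First-order decay: C = 2.669·exp(−k·t) = 2.669·0.9366 = 2.500 mg/L.
Second outfall: C = (8.036·2.500 + 0.7850·166.0)/8.821 = 17.05 mg/L.

17.1 mg/L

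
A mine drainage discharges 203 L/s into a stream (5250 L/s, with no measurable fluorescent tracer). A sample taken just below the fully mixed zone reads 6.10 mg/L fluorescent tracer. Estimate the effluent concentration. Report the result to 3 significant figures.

Mass balance: 5250·0 + 203.0·Cₑ = 5453·6.100
→ Cₑ = (5453·6.100 − 5250·0) / 203.0 = 163.9 mg/L.

164 mg/L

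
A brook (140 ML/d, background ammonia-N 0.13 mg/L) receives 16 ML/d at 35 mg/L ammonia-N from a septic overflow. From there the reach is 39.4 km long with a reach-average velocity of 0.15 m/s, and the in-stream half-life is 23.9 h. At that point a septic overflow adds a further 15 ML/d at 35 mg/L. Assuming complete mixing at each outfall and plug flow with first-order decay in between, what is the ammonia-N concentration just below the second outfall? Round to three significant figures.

3.48 mg/L

Conservation of mass: C = (140.0·0.1300 + 16.00·35.00) / 156.0 = 578.2/156.0 = 3.706 mg/L; combined flow 156.0 ML/d.
Travel time t = 39.4·1000 / 0.15 = 262700 s = 72.96 h.
Half-life 23.9 h → k = ln 2 / 23.9 = 0.02900 h⁻¹ = 0.6960 d⁻¹.
Decay over the reach: 3.706·exp(−kt) = 3.706·0.1205 = 0.4466 mg/L.
At the second outfall, C = (156.0·0.4466 + 15.00·35.00) / (156.0 + 15.00) = 3.478 mg/L.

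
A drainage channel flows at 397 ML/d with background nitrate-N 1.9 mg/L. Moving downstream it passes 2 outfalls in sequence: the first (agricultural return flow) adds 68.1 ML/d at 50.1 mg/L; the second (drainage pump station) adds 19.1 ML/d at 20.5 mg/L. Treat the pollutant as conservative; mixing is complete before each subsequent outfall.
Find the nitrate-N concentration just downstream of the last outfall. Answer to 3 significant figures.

After outfall 1: Q = 397.0 + 68.10 = 465.1 ML/d; C = (397.0·1.900 + 68.10·50.10)/465.1 = 8.957 mg/L.
After outfall 2: Q = 465.1 + 19.10 = 484.2 ML/d; C = (465.1·8.957 + 19.10·20.50)/484.2 = 9.413 mg/L.

9.41 mg/L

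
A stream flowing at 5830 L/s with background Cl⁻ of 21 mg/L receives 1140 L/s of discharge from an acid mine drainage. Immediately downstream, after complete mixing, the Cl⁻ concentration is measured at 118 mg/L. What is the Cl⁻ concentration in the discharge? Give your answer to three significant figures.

Mass balance: 5830·21.00 + 1140·Cₑ = 6970·118.0
→ Cₑ = (6970·118.0 − 5830·21.00) / 1140 = 614.1 mg/L.

614 mg/L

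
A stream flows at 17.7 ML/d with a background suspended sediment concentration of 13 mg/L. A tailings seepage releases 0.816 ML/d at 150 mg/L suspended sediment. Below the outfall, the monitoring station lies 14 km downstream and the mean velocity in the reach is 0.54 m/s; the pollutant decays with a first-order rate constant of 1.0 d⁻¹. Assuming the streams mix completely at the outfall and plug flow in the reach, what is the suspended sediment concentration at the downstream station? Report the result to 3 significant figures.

14.1 mg/L

Flow-weighted average: C = (17.70·13.00 + 0.8160·150.0) / 18.52 = 352.5/18.52 = 19.04 mg/L.
Travel time t = 14·1000 / 0.54 = 25930 s = 7.202 h.
Applying C = C₀e^(−kt): 19.04 × 0.7408 = 14.10 mg/L.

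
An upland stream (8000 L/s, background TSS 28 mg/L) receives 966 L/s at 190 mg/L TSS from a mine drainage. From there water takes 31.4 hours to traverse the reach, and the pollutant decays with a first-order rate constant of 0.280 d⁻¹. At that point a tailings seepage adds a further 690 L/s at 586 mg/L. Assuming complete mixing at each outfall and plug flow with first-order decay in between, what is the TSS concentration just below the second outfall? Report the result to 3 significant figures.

Mass balance: C = (8000·28.00 + 966.0·190.0) / 8966 = 407500/8966 = 45.45 mg/L; combined flow 8966 L/s.
Applying C = C₀e^(−kt): 45.45 × 0.6933 = 31.51 mg/L.
Second outfall: C = (8966·31.51 + 690.0·586.0)/9656 = 71.13 mg/L.

71.1 mg/L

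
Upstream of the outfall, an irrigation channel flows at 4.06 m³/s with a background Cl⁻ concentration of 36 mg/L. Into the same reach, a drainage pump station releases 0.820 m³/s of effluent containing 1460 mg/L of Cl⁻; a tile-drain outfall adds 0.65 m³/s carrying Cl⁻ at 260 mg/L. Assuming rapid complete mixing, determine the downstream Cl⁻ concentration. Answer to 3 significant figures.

273 mg/L

Mixed concentration C = ΣQC/ΣQ = (4.060·36.00 + 0.8200·1460 + 0.6500·260.0) / 5.530 = 1512/5.530 = 273.5 mg/L.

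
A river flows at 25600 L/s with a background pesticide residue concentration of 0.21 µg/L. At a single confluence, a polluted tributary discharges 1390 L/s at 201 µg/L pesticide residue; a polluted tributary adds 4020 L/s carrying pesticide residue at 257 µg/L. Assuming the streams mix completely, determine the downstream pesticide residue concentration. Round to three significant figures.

Mass balance: C = (25600·0.2100 + 1390·201.0 + 4020·257.0) / 31010 = 1318000/31010 = 42.50 µg/L.

42.5 µg/L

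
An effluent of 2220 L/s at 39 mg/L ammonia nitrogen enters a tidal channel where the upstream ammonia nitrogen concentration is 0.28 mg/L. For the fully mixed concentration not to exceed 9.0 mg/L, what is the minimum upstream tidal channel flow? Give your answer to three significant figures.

7640 L/s

Set C_mix = 9.0: (Q·0.2800 + 2220·39.00) / (Q + 2220) = 9.0
→ Q = 2220·(39.00 − 9.0)/(9.0 − 0.2800) = 7638 L/s.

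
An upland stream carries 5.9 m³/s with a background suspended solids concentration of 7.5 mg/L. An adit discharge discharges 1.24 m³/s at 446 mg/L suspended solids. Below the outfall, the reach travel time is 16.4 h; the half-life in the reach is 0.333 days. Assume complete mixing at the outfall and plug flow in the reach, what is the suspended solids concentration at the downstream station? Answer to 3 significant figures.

20.2 mg/L

Conservation of mass: C = (5.900·7.500 + 1.240·446.0) / 7.140 = 597.3/7.140 = 83.65 mg/L.
Half-life 0.333 d → k = ln 2 / 0.333 = 2.082 d⁻¹.
Decay over the reach: 83.65·exp(−kt) = 83.65·0.2411 = 20.17 mg/L.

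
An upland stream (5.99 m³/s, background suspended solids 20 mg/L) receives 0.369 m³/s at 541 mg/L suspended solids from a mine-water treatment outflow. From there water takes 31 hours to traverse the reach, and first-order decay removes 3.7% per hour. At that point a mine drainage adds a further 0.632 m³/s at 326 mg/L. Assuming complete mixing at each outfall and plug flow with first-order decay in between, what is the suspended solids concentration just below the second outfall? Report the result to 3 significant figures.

43.7 mg/L

Flow-weighted average: C = (5.990·20.00 + 0.3690·541.0) / 6.359 = 319.4/6.359 = 50.23 mg/L; combined flow 6.359 m³/s.
3.7%/h lost → k = −ln(1 − 0.037) = 0.03770 h⁻¹.
Decay over the reach: 50.23·exp(−kt) = 50.23·0.3108 = 15.61 mg/L.
At the second outfall, C = (6.359·15.61 + 0.6320·326.0) / (6.359 + 0.6320) = 43.67 mg/L.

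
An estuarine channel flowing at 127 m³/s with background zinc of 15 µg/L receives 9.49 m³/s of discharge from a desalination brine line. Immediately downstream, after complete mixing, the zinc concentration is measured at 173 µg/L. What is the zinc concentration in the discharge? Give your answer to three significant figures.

2290 µg/L

Mass balance: 127.0·15.00 + 9.490·Cₑ = 136.5·173.0
→ Cₑ = (136.5·173.0 − 127.0·15.00) / 9.490 = 2287 µg/L.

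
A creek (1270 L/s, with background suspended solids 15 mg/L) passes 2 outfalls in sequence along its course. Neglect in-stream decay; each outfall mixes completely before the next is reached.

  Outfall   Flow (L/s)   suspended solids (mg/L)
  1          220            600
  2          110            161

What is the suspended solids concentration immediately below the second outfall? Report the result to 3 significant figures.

Below outfall 1: Q → 1490 L/s, C = (1270·15.00 + 220.0·600.0)/1490 = 101.4 mg/L.
Below outfall 2: Q → 1600 L/s, C = (1490·101.4 + 110.0·161.0)/1600 = 105.5 mg/L.

105 mg/L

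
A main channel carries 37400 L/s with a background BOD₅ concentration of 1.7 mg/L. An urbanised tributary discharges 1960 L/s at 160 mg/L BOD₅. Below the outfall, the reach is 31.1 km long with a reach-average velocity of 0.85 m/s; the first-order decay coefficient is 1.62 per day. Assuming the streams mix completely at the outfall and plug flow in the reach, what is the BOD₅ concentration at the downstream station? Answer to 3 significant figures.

Mixed concentration C = ΣQC/ΣQ = (37400·1.700 + 1960·160.0) / 39360 = 377200/39360 = 9.583 mg/L.
Travel time t = 31.1·1000 / 0.85 = 36590 s = 10.16 h.
After decay, C = 9.583 × e^(−kt) = 9.583 × 0.5036 = 4.826 mg/L.

4.83 mg/L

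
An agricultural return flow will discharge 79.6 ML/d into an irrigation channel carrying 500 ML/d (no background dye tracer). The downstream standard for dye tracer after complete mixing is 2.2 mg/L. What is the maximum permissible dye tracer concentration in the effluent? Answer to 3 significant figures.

16.0 mg/L

At the limit, (Qr·Cr + Qe·Cₑ)/(Qr + Qe) = 2.2:
Cₑ = (579.6·2.2 − 500.0·0) / 79.60 = 16.02 mg/L.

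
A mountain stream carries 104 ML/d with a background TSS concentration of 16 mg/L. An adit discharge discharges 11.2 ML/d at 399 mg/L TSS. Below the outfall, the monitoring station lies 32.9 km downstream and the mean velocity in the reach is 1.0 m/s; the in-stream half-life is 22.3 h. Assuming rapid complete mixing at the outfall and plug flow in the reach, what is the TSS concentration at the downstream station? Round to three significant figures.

40.1 mg/L

Flow-weighted average: C = (104.0·16.00 + 11.20·399.0) / 115.2 = 6133/115.2 = 53.24 mg/L.
Travel time t = 32.9·1000 / 1.0 = 32900 s = 9.139 h.
Half-life 22.3 h → k = ln 2 / 22.3 = 0.03108 h⁻¹ = 0.7460 d⁻¹.
After decay, C = 53.24 × e^(−kt) = 53.24 × 0.7527 = 40.07 mg/L.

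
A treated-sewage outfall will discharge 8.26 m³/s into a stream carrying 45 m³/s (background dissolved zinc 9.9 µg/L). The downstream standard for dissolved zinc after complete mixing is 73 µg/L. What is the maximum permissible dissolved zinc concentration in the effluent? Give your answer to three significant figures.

At the limit, (Qr·Cr + Qe·Cₑ)/(Qr + Qe) = 73:
Cₑ = (53.26·73 − 45.00·9.900) / 8.260 = 416.8 µg/L.

417 µg/L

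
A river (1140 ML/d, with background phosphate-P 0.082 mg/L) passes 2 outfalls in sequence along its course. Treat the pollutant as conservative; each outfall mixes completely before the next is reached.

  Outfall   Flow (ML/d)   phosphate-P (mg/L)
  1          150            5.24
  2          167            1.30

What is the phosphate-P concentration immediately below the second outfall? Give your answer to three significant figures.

0.753 mg/L

Below outfall 1: Q → 1290 ML/d, C = (1140·0.08200 + 150.0·5.240)/1290 = 0.6818 mg/L.
Below outfall 2: Q → 1457 ML/d, C = (1290·0.6818 + 167.0·1.300)/1457 = 0.7526 mg/L.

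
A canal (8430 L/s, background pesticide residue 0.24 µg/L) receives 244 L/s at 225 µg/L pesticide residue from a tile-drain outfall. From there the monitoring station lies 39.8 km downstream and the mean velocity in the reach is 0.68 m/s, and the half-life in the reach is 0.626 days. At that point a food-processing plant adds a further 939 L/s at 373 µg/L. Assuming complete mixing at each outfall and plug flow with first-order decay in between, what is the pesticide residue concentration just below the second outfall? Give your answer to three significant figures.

39.2 µg/L

After mixing, C = (8430·0.2400 + 244.0·225.0) / 8674 = 56920/8674 = 6.563 µg/L; combined flow 8674 L/s.
Travel time t = 39.8·1000 / 0.68 = 58530 s = 16.26 h.
Half-life 0.626 d → k = ln 2 / 0.626 = 1.107 d⁻¹.
Decay over the reach: 6.563·exp(−kt) = 6.563·0.4723 = 3.100 µg/L.
Second outfall: C = (8674·3.100 + 939.0·373.0)/9613 = 39.23 µg/L.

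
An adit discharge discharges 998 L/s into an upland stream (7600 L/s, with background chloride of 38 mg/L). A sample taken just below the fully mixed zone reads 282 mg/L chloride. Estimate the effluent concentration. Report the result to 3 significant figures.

Mass balance: 7600·38.00 + 998.0·Cₑ = 8598·282.0
→ Cₑ = (8598·282.0 − 7600·38.00) / 998.0 = 2140 mg/L.

2140 mg/L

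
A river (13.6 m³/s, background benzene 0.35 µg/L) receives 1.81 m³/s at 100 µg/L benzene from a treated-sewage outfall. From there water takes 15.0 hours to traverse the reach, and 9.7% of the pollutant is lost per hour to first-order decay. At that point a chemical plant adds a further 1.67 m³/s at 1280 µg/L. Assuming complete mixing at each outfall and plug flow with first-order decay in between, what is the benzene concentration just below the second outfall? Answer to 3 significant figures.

Mass balance: C = (13.60·0.3500 + 1.810·100.0) / 15.41 = 185.8/15.41 = 12.05 µg/L; combined flow 15.41 m³/s.
9.7%/h lost → k = −ln(1 − 0.097) = 0.1020 h⁻¹.
Applying C = C₀e^(−kt): 12.05 × 0.2164 = 2.609 µg/L.
Second outfall: C = (15.41·2.609 + 1.670·1280)/17.08 = 127.5 µg/L.

128 µg/L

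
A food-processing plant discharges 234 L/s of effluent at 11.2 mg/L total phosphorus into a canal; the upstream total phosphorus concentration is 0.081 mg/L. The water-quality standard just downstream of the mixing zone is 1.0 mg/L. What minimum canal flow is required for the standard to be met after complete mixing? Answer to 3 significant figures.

Set C_mix = 1.0: (Q·0.08100 + 234.0·11.20) / (Q + 234.0) = 1.0
→ Q = 234.0·(11.20 − 1.0)/(1.0 − 0.08100) = 2597 L/s.

2600 L/s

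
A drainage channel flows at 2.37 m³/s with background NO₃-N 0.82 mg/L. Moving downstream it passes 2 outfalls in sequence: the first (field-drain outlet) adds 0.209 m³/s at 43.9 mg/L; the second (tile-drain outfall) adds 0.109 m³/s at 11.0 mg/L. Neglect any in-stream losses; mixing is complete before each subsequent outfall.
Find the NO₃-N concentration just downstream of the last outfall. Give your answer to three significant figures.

Below outfall 1: Q → 2.579 m³/s, C = (2.370·0.8200 + 0.2090·43.90)/2.579 = 4.311 mg/L.
Below outfall 2: Q → 2.688 m³/s, C = (2.579·4.311 + 0.1090·11.00)/2.688 = 4.582 mg/L.

4.58 mg/L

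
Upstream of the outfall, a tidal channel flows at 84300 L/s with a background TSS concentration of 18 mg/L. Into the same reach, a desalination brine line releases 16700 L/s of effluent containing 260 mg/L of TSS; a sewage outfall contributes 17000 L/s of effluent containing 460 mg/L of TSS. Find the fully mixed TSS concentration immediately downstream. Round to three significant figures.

116 mg/L

Mass balance: C = (84300·18.00 + 16700·260.0 + 17000·460.0) / 118000 = 13680000/118000 = 115.9 mg/L.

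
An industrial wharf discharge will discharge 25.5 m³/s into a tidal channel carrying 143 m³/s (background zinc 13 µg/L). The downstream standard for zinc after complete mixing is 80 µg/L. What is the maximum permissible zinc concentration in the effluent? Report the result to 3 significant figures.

456 µg/L

At the limit, (Qr·Cr + Qe·Cₑ)/(Qr + Qe) = 80:
Cₑ = (168.5·80 − 143.0·13.00) / 25.50 = 455.7 µg/L.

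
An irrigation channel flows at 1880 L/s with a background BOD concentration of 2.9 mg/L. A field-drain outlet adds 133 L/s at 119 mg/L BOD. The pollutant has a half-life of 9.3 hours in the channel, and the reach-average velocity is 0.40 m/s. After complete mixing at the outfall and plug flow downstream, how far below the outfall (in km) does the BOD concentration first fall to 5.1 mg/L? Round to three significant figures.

14.1 km

After mixing, C = (1880·2.900 + 133.0·119.0) / 2013 = 21280/2013 = 10.57 mg/L.
Half-life 9.3 h → k = ln 2 / 9.3 = 0.07453 h⁻¹ = 1.789 d⁻¹.
Set 10.57·exp(−k·t) = 5.1 → t = ln(10.57/5.1)/k = 35200 s = 9.779 h.
Distance = v·t = 0.40·35200 = 14080 m = 14.08 km.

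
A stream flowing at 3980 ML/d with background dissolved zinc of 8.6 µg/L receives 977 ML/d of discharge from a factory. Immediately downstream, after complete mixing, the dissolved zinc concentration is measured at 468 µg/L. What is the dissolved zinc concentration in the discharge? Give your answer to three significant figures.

2340 µg/L

Mass balance: 3980·8.600 + 977.0·Cₑ = 4957·468.0
→ Cₑ = (4957·468.0 − 3980·8.600) / 977.0 = 2339 µg/L.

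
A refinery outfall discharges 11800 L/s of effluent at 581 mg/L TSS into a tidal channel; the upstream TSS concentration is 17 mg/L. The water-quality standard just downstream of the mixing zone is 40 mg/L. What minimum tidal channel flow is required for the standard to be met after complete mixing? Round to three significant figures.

278000 L/s

Set C_mix = 40: (Q·17.00 + 11800·581.0) / (Q + 11800) = 40
→ Q = 11800·(581.0 − 40)/(40 − 17.00) = 277600 L/s.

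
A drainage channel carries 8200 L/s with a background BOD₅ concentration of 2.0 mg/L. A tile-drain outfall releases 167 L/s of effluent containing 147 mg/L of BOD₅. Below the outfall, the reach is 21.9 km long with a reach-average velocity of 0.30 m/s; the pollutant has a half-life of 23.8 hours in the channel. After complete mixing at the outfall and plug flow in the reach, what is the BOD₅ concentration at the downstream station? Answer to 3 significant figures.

Mass balance: C = (8200·2.000 + 167.0·147.0) / 8367 = 40950/8367 = 4.894 mg/L.
Travel time t = 21.9·1000 / 0.30 = 73000 s = 20.28 h.
Half-life 23.8 h → k = ln 2 / 23.8 = 0.02912 h⁻¹ = 0.6990 d⁻¹.
First-order decay: C = 4.894·exp(−k·t) = 4.894·0.5540 = 2.711 mg/L.

2.71 mg/L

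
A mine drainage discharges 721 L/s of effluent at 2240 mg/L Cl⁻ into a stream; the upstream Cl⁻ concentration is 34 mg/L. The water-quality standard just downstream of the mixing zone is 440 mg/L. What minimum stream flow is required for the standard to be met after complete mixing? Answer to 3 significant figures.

3200 L/s

Set C_mix = 440: (Q·34.00 + 721.0·2240) / (Q + 721.0) = 440
→ Q = 721.0·(2240 − 440)/(440 − 34.00) = 3197 L/s.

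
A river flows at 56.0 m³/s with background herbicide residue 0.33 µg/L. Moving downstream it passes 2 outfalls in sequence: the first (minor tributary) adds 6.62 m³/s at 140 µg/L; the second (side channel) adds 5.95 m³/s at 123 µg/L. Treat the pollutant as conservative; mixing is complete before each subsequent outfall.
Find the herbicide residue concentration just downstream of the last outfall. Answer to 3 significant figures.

Outfall 1: combined Q = 62.62 m³/s; C = (56.00·0.3300 + 6.620·140.0)/62.62 = 15.10 µg/L.
Outfall 2: combined Q = 68.57 m³/s; C = (62.62·15.10 + 5.950·123.0)/68.57 = 24.46 µg/L.

24.5 µg/L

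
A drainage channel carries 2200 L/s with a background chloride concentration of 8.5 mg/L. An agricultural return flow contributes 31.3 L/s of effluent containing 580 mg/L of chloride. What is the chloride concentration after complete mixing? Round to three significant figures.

16.5 mg/L

Mass balance: C = (2200·8.500 + 31.30·580.0) / 2231 = 36850/2231 = 16.52 mg/L.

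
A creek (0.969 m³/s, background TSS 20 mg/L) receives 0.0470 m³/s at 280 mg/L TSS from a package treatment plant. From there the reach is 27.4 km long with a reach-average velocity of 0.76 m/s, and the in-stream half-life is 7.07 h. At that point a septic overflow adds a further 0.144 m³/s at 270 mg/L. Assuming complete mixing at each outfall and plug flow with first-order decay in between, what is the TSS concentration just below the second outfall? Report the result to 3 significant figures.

44.0 mg/L

Mixed concentration C = ΣQC/ΣQ = (0.9690·20.00 + 0.04700·280.0) / 1.016 = 32.54/1.016 = 32.03 mg/L; combined flow 1.016 m³/s.
Travel time t = 27.4·1000 / 0.76 = 36050 s = 10.01 h.
Half-life 7.07 h → k = ln 2 / 7.07 = 0.09804 h⁻¹ = 2.353 d⁻¹.
Applying C = C₀e^(−kt): 32.03 × 0.3746 = 12.00 mg/L.
Second outfall: C = (1.016·12.00 + 0.1440·270.0)/1.160 = 44.03 mg/L.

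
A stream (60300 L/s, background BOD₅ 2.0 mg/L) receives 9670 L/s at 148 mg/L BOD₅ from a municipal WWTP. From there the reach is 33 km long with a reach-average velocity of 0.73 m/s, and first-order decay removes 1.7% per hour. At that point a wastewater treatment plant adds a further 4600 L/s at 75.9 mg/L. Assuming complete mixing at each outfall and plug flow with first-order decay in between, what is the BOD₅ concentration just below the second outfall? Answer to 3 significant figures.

Mixed concentration C = ΣQC/ΣQ = (60300·2.000 + 9670·148.0) / 69970 = 1552000/69970 = 22.18 mg/L; combined flow 69970 L/s.
Travel time t = 33·1000 / 0.73 = 45210 s = 12.56 h.
1.7%/h lost → k = −ln(1 − 0.017) = 0.01715 h⁻¹.
First-order decay: C = 22.18·exp(−k·t) = 22.18·0.8063 = 17.88 mg/L.
Second outfall: C = (69970·17.88 + 4600·75.90)/74570 = 21.46 mg/L.

21.5 mg/L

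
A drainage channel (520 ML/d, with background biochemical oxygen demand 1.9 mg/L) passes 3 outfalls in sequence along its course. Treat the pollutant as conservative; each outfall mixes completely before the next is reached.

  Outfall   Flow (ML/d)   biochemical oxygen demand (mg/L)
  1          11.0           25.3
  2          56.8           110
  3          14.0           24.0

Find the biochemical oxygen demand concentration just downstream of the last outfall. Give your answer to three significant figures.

13.0 mg/L

After outfall 1: Q = 520.0 + 11.00 = 531.0 ML/d; C = (520.0·1.900 + 11.00·25.30)/531.0 = 2.385 mg/L.
After outfall 2: Q = 531.0 + 56.80 = 587.8 ML/d; C = (531.0·2.385 + 56.80·110.0)/587.8 = 12.78 mg/L.
After outfall 3: Q = 587.8 + 14.00 = 601.8 ML/d; C = (587.8·12.78 + 14.00·24.00)/601.8 = 13.04 mg/L.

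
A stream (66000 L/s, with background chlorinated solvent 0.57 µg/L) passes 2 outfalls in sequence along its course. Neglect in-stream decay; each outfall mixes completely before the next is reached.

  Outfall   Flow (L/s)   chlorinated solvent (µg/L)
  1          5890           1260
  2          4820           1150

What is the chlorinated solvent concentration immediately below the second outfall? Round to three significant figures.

169 µg/L

Below outfall 1: Q → 71890 L/s, C = (66000·0.5700 + 5890·1260)/71890 = 103.8 µg/L.
Below outfall 2: Q → 76710 L/s, C = (71890·103.8 + 4820·1150)/76710 = 169.5 µg/L.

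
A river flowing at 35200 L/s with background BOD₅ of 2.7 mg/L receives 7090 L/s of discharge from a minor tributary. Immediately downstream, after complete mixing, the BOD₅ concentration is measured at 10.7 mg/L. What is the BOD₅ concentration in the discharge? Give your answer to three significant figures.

Mass balance: 35200·2.700 + 7090·Cₑ = 42290·10.70
→ Cₑ = (42290·10.70 − 35200·2.700) / 7090 = 50.42 mg/L.

50.4 mg/L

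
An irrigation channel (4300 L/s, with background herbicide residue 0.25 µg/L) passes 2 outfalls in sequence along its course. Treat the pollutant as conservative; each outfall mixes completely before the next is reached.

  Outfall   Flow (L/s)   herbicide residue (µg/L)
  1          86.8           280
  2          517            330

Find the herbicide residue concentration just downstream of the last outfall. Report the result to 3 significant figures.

40.0 µg/L

After outfall 1: Q = 4300 + 86.80 = 4387 L/s; C = (4300·0.2500 + 86.80·280.0)/4387 = 5.785 µg/L.
After outfall 2: Q = 4387 + 517.0 = 4904 L/s; C = (4387·5.785 + 517.0·330.0)/4904 = 39.97 µg/L.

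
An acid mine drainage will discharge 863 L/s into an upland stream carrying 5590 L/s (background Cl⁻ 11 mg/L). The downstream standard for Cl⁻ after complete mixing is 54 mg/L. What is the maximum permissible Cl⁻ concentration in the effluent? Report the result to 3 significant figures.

At the limit, (Qr·Cr + Qe·Cₑ)/(Qr + Qe) = 54:
Cₑ = (6453·54 − 5590·11.00) / 863.0 = 332.5 mg/L.

333 mg/L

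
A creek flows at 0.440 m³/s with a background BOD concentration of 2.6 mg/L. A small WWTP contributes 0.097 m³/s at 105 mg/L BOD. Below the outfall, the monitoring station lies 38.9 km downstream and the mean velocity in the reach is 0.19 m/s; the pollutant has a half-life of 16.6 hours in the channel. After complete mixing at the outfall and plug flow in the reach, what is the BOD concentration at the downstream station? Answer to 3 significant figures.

Flow-weighted average: C = (0.4400·2.600 + 0.09700·105.0) / 0.5370 = 11.33/0.5370 = 21.10 mg/L.
Travel time t = 38.9·1000 / 0.19 = 204700 s = 56.87 h.
Half-life 16.6 h → k = ln 2 / 16.6 = 0.04176 h⁻¹ = 1.002 d⁻¹.
Applying C = C₀e^(−kt): 21.10 × 0.09304 = 1.963 mg/L.

1.96 mg/L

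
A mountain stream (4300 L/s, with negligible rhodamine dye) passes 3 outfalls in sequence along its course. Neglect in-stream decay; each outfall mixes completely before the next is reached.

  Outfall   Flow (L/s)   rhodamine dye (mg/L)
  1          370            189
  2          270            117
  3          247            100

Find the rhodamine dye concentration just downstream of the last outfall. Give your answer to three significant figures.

24.3 mg/L

After outfall 1: Q = 4300 + 370.0 = 4670 L/s; C = (4300·0 + 370.0·189.0)/4670 = 14.97 mg/L.
After outfall 2: Q = 4670 + 270.0 = 4940 L/s; C = (4670·14.97 + 270.0·117.0)/4940 = 20.55 mg/L.
After outfall 3: Q = 4940 + 247.0 = 5187 L/s; C = (4940·20.55 + 247.0·100.0)/5187 = 24.33 mg/L.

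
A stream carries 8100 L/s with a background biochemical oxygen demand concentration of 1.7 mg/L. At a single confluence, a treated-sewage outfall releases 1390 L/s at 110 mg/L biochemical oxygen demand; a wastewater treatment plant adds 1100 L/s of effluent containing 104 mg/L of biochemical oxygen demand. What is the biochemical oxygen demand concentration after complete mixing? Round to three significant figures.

Conservation of mass: C = (8100·1.700 + 1390·110.0 + 1100·104.0) / 10590 = 281100/10590 = 26.54 mg/L.

26.5 mg/L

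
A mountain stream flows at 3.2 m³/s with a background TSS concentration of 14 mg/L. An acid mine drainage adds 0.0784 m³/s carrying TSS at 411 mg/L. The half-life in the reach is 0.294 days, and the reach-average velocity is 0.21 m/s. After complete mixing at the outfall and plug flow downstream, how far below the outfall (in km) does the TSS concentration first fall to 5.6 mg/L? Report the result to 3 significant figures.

11.0 km

Mixed concentration C = ΣQC/ΣQ = (3.200·14.00 + 0.07840·411.0) / 3.278 = 77.02/3.278 = 23.49 mg/L.
Half-life 0.294 d → k = ln 2 / 0.294 = 2.358 d⁻¹.
Set 23.49·exp(−k·t) = 5.6 → t = ln(23.49/5.6)/k = 52550 s = 14.60 h.
Distance = v·t = 0.21·52550 = 11040 m = 11.04 km.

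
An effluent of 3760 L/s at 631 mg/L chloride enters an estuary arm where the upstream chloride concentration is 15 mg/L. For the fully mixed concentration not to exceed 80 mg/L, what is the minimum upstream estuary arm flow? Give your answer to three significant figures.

31900 L/s

Set C_mix = 80: (Q·15.00 + 3760·631.0) / (Q + 3760) = 80
→ Q = 3760·(631.0 − 80)/(80 − 15.00) = 31870 L/s.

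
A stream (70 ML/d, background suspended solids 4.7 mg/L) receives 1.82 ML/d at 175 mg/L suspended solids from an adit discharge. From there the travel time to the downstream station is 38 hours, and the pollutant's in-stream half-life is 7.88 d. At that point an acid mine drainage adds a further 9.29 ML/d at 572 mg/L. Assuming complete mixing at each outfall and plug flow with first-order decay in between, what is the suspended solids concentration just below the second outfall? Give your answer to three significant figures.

Conservation of mass: C = (70.00·4.700 + 1.820·175.0) / 71.82 = 647.5/71.82 = 9.016 mg/L; combined flow 71.82 ML/d.
Half-life 7.88 d → k = ln 2 / 7.88 = 0.08796 d⁻¹.
Applying C = C₀e^(−kt): 9.016 × 0.8700 = 7.843 mg/L.
At the second outfall, C = (71.82·7.843 + 9.290·572.0) / (71.82 + 9.290) = 72.46 mg/L.

72.5 mg/L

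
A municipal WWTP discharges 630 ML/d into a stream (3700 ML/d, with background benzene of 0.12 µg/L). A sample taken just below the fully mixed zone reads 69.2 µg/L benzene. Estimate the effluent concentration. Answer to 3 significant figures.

Mass balance: 3700·0.1200 + 630.0·Cₑ = 4330·69.20
→ Cₑ = (4330·69.20 − 3700·0.1200) / 630.0 = 474.9 µg/L.

475 µg/L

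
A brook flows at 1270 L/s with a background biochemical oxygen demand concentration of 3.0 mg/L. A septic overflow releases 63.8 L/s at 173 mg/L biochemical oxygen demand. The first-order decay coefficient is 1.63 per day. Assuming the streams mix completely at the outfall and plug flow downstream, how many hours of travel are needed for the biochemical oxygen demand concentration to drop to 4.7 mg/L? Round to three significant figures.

12.7 h

Conservation of mass: C = (1270·3.000 + 63.80·173.0) / 1334 = 14850/1334 = 11.13 mg/L.
11.13·exp(−k·t) = 4.7 → t = ln(11.13/4.7)/k = 45700 s = 12.70 h.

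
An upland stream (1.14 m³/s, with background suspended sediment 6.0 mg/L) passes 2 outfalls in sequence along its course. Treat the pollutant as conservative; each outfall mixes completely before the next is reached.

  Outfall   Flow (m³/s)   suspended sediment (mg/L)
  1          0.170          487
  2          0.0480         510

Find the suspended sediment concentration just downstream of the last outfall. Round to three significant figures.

84.0 mg/L

Outfall 1: combined Q = 1.310 m³/s; C = (1.140·6.000 + 0.1700·487.0)/1.310 = 68.42 mg/L.
Outfall 2: combined Q = 1.358 m³/s; C = (1.310·68.42 + 0.04800·510.0)/1.358 = 84.03 mg/L.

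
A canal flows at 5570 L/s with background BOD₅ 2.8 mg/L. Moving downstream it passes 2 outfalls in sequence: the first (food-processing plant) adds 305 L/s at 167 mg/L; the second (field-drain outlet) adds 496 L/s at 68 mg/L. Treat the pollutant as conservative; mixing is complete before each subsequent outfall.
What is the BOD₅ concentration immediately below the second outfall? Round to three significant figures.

15.7 mg/L

Outfall 1: combined Q = 5875 L/s; C = (5570·2.800 + 305.0·167.0)/5875 = 11.32 mg/L.
Outfall 2: combined Q = 6371 L/s; C = (5875·11.32 + 496.0·68.00)/6371 = 15.74 mg/L.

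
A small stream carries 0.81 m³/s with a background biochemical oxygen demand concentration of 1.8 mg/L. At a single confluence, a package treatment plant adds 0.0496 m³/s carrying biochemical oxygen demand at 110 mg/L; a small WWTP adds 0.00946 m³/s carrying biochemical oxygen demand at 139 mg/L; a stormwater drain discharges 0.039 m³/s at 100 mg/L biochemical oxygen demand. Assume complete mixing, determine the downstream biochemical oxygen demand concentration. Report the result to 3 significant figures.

13.4 mg/L

Mass balance: C = (0.8100·1.800 + 0.04960·110.0 + 0.009460·139.0 + 0.03900·100.0) / 0.9081 = 12.13/0.9081 = 13.36 mg/L.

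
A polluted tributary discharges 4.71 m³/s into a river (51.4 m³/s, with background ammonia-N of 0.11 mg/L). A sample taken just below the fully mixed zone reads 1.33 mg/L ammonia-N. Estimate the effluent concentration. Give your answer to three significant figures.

Mass balance: 51.40·0.1100 + 4.710·Cₑ = 56.11·1.330
→ Cₑ = (56.11·1.330 − 51.40·0.1100) / 4.710 = 14.64 mg/L.

14.6 mg/L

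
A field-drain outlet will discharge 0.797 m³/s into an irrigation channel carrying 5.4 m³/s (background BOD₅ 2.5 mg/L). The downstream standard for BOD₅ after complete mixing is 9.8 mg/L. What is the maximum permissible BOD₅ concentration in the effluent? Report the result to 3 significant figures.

59.3 mg/L

At the limit, (Qr·Cr + Qe·Cₑ)/(Qr + Qe) = 9.8:
Cₑ = (6.197·9.8 − 5.400·2.500) / 0.7970 = 59.26 mg/L.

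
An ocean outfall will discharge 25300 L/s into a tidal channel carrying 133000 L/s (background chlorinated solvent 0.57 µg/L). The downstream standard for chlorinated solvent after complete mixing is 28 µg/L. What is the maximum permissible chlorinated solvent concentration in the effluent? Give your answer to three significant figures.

At the limit, (Qr·Cr + Qe·Cₑ)/(Qr + Qe) = 28:
Cₑ = (158300·28 − 133000·0.5700) / 25300 = 172.2 µg/L.

172 µg/L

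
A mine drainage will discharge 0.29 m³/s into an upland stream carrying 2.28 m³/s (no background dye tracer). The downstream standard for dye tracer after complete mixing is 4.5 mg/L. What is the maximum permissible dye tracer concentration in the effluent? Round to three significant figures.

At the limit, (Qr·Cr + Qe·Cₑ)/(Qr + Qe) = 4.5:
Cₑ = (2.570·4.5 − 2.280·0) / 0.2900 = 39.88 mg/L.

39.9 mg/L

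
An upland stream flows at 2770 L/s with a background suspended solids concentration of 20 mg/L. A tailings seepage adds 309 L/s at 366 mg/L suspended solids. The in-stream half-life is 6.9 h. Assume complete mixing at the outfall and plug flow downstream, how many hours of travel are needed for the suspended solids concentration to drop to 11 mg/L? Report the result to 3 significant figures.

16.0 h

Conservation of mass: C = (2770·20.00 + 309.0·366.0) / 3079 = 168500/3079 = 54.72 mg/L.
Half-life 6.9 h → k = ln 2 / 6.9 = 0.1005 h⁻¹ = 2.411 d⁻¹.
54.72·exp(−k·t) = 11 → t = ln(54.72/11)/k = 57500 s = 15.97 h.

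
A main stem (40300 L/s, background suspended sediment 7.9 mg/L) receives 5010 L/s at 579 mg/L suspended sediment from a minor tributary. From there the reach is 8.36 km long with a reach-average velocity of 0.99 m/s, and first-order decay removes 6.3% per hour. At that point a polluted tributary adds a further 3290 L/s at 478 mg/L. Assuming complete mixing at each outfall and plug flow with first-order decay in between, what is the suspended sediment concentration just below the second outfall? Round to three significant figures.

89.2 mg/L

Mass balance: C = (40300·7.900 + 5010·579.0) / 45310 = 3219000/45310 = 71.05 mg/L; combined flow 45310 L/s.
Travel time t = 8.36·1000 / 0.99 = 8444 s = 2.346 h.
6.3%/h lost → k = −ln(1 − 0.063) = 0.06507 h⁻¹.
First-order decay: C = 71.05·exp(−k·t) = 71.05·0.8584 = 60.99 mg/L.
At the second outfall, C = (45310·60.99 + 3290·478.0) / (45310 + 3290) = 89.22 mg/L.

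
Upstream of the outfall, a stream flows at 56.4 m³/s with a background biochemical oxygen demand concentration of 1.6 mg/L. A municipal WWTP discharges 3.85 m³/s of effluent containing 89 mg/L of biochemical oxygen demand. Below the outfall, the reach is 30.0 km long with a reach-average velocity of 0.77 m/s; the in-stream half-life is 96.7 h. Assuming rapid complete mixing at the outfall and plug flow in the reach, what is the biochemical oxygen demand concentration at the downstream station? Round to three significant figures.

Mixed concentration C = ΣQC/ΣQ = (56.40·1.600 + 3.850·89.00) / 60.25 = 432.9/60.25 = 7.185 mg/L.
Travel time t = 30.0·1000 / 0.77 = 38960 s = 10.82 h.
Half-life 96.7 h → k = ln 2 / 96.7 = 0.007168 h⁻¹ = 0.1720 d⁻¹.
Applying C = C₀e^(−kt): 7.185 × 0.9254 = 6.649 mg/L.

6.65 mg/L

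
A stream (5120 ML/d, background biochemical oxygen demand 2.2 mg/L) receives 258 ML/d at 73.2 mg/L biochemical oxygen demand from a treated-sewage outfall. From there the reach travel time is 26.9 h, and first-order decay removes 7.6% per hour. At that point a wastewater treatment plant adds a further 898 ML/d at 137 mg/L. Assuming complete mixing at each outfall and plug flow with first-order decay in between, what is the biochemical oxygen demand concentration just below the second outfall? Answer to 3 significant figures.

Mass balance: C = (5120·2.200 + 258.0·73.20) / 5378 = 30150/5378 = 5.606 mg/L; combined flow 5378 ML/d.
7.6%/h lost → k = −ln(1 − 0.076) = 0.07904 h⁻¹.
First-order decay: C = 5.606·exp(−k·t) = 5.606·0.1193 = 0.6687 mg/L.
At the second outfall, C = (5378·0.6687 + 898.0·137.0) / (5378 + 898.0) = 20.18 mg/L.

20.2 mg/L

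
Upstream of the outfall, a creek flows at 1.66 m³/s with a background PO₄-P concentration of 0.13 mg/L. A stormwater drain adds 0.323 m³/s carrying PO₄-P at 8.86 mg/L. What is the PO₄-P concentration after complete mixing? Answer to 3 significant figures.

After mixing, C = (1.660·0.1300 + 0.3230·8.860) / 1.983 = 3.078/1.983 = 1.552 mg/L.

1.55 mg/L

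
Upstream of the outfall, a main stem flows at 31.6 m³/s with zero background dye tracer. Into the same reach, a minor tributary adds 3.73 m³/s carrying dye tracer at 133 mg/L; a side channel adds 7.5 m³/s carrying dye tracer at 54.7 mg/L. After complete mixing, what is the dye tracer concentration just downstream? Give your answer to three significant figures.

21.2 mg/L

After mixing, C = (31.60·0 + 3.730·133.0 + 7.500·54.70) / 42.83 = 906.3/42.83 = 21.16 mg/L.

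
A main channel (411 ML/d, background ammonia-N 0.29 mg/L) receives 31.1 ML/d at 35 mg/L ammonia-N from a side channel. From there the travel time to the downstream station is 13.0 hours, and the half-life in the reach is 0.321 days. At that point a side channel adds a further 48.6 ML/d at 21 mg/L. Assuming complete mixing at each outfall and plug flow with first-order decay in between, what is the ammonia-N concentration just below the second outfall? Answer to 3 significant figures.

2.84 mg/L

Conservation of mass: C = (411.0·0.2900 + 31.10·35.00) / 442.1 = 1208/442.1 = 2.732 mg/L; combined flow 442.1 ML/d.
Half-life 0.321 d → k = ln 2 / 0.321 = 2.159 d⁻¹.
First-order decay: C = 2.732·exp(−k·t) = 2.732·0.3105 = 0.8481 mg/L.
At the second outfall, C = (442.1·0.8481 + 48.60·21.00) / (442.1 + 48.60) = 2.844 mg/L.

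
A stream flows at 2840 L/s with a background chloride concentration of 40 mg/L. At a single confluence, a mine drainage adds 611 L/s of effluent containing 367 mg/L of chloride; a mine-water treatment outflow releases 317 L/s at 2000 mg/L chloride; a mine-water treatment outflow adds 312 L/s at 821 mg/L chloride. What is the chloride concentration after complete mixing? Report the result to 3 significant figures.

Conservation of mass: C = (2840·40.00 + 611.0·367.0 + 317.0·2000 + 312.0·821.0) / 4080 = 1228000/4080 = 301.0 mg/L.

301 mg/L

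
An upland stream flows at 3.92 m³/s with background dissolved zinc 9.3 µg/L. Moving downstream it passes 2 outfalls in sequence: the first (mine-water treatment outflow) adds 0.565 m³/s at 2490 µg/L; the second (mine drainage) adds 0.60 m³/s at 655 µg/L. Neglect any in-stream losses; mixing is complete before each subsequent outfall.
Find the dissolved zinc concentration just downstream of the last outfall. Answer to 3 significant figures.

361 µg/L

Below outfall 1: Q → 4.485 m³/s, C = (3.920·9.300 + 0.5650·2490)/4.485 = 321.8 µg/L.
Below outfall 2: Q → 5.085 m³/s, C = (4.485·321.8 + 0.6000·655.0)/5.085 = 361.1 µg/L.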